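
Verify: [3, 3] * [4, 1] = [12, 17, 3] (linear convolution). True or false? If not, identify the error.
Recompute linear convolution of [3, 3] and [4, 1]: y[0] = 3×4 = 12; y[1] = 3×1 + 3×4 = 15; y[2] = 3×1 = 3 → [12, 15, 3]. Compare to given [12, 17, 3]: they differ at index 1: given 17, correct 15, so answer: No

No. Error at index 1: given 17, correct 15.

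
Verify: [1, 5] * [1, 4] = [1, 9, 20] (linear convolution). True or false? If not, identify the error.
Recompute linear convolution of [1, 5] and [1, 4]: y[0] = 1×1 = 1; y[1] = 1×4 + 5×1 = 9; y[2] = 5×4 = 20 → [1, 9, 20]. Given [1, 9, 20] matches, so answer: Yes

Yes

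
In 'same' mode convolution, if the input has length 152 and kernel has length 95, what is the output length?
'Same' mode returns an output with the same length as the input: 152

152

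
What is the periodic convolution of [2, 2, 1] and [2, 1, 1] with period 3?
Use y[k] = Σ_j f[j]·g[(k-j) mod 3]. y[0] = 2×2 + 2×1 + 1×1 = 7; y[1] = 2×1 + 2×2 + 1×1 = 7; y[2] = 2×1 + 2×1 + 1×2 = 6. Result: [7, 7, 6]

[7, 7, 6]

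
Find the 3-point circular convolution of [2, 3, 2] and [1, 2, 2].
Use y[k] = Σ_j f[j]·g[(k-j) mod 3]. y[0] = 2×1 + 3×2 + 2×2 = 12; y[1] = 2×2 + 3×1 + 2×2 = 11; y[2] = 2×2 + 3×2 + 2×1 = 12. Result: [12, 11, 12]

[12, 11, 12]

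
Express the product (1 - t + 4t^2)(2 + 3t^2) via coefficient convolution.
Ascending coefficients: a = [1, -1, 4], b = [2, 0, 3]. c[0] = 1×2 = 2; c[1] = 1×0 + -1×2 = -2; c[2] = 1×3 + -1×0 + 4×2 = 11; c[3] = -1×3 + 4×0 = -3; c[4] = 4×3 = 12. Result coefficients: [2, -2, 11, -3, 12] → 2 - 2t + 11t^2 - 3t^3 + 12t^4

2 - 2t + 11t^2 - 3t^3 + 12t^4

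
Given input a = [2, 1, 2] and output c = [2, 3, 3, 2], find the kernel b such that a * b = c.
Output length 4 = len(a) + len(b) - 1 ⇒ len(b) = 2. Solve b forward using b[k] = (c[k] - Σ_{i≥1} a[i]·b[k-i]) / a[0]: b[0] = c[0] / a[0] = 2 / 2 = 1; b[1] = (c[1] - 1×1) / a[0] = (3 - 1×1) / 2 = 1. So b = [1, 1]. Forward-check [2, 1, 2] * [1, 1]: c[0] = 2×1 = 2; c[1] = 2×1 + 1×1 = 3; c[2] = 1×1 + 2×1 = 3; c[3] = 2×1 = 2 → [2, 3, 3, 2] ✓

[1, 1]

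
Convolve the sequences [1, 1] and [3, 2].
y[0] = 1×3 = 3; y[1] = 1×2 + 1×3 = 5; y[2] = 1×2 = 2

[3, 5, 2]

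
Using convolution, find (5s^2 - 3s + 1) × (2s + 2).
Ascending coefficients: a = [1, -3, 5], b = [2, 2]. c[0] = 1×2 = 2; c[1] = 1×2 + -3×2 = -4; c[2] = -3×2 + 5×2 = 4; c[3] = 5×2 = 10. Result coefficients: [2, -4, 4, 10] → 10s^3 + 4s^2 - 4s + 2

10s^3 + 4s^2 - 4s + 2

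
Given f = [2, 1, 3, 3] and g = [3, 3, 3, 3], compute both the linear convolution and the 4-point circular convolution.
Linear: y_lin[0] = 2×3 = 6; y_lin[1] = 2×3 + 1×3 = 9; y_lin[2] = 2×3 + 1×3 + 3×3 = 18; y_lin[3] = 2×3 + 1×3 + 3×3 + 3×3 = 27; y_lin[4] = 1×3 + 3×3 + 3×3 = 21; y_lin[5] = 3×3 + 3×3 = 18; y_lin[6] = 3×3 = 9 → [6, 9, 18, 27, 21, 18, 9]. Circular (length 4): y[0] = 2×3 + 1×3 + 3×3 + 3×3 = 27; y[1] = 2×3 + 1×3 + 3×3 + 3×3 = 27; y[2] = 2×3 + 1×3 + 3×3 + 3×3 = 27; y[3] = 2×3 + 1×3 + 3×3 + 3×3 = 27 → [27, 27, 27, 27]

Linear: [6, 9, 18, 27, 21, 18, 9], Circular: [27, 27, 27, 27]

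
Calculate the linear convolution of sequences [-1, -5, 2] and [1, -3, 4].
y[0] = -1×1 = -1; y[1] = -1×-3 + -5×1 = -2; y[2] = -1×4 + -5×-3 + 2×1 = 13; y[3] = -5×4 + 2×-3 = -26; y[4] = 2×4 = 8

[-1, -2, 13, -26, 8]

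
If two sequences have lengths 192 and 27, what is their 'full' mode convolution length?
Linear/full convolution length: m + n - 1 = 192 + 27 - 1 = 218

218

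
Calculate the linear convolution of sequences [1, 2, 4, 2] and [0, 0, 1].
y[0] = 1×0 = 0; y[1] = 1×0 + 2×0 = 0; y[2] = 1×1 + 2×0 + 4×0 = 1; y[3] = 2×1 + 4×0 + 2×0 = 2; y[4] = 4×1 + 2×0 = 4; y[5] = 2×1 = 2

[0, 0, 1, 2, 4, 2]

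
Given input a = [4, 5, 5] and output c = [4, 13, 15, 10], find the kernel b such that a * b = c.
Output length 4 = len(a) + len(b) - 1 ⇒ len(b) = 2. Solve b forward using b[k] = (c[k] - Σ_{i≥1} a[i]·b[k-i]) / a[0]: b[0] = c[0] / a[0] = 4 / 4 = 1; b[1] = (c[1] - 5×1) / a[0] = (13 - 5×1) / 4 = 2. So b = [1, 2]. Forward-check [4, 5, 5] * [1, 2]: c[0] = 4×1 = 4; c[1] = 4×2 + 5×1 = 13; c[2] = 5×2 + 5×1 = 15; c[3] = 5×2 = 10 → [4, 13, 15, 10] ✓

[1, 2]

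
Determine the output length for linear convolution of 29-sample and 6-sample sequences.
Linear/full convolution length: m + n - 1 = 29 + 6 - 1 = 34

34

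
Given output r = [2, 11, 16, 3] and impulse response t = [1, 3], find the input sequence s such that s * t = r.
Deconvolve r=[2, 11, 16, 3] by t=[1, 3]. Since t[0]=1, solve forward: s[0] = r[0] / 1 = 2; s[1] = (r[1] - 2×3) / 1 = 5; s[2] = (r[2] - 5×3) / 1 = 1. So s = [2, 5, 1]. Check by forward convolution: r[0] = 2×1 = 2; r[1] = 2×3 + 5×1 = 11; r[2] = 5×3 + 1×1 = 16; r[3] = 1×3 = 3

[2, 5, 1]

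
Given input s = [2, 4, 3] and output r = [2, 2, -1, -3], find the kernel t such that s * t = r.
Output length 4 = len(s) + len(t) - 1 ⇒ len(t) = 2. Solve t forward using t[k] = (r[k] - Σ_{i≥1} s[i]·t[k-i]) / s[0]: t[0] = r[0] / s[0] = 2 / 2 = 1; t[1] = (r[1] - 4×1) / s[0] = (2 - 4×1) / 2 = -1. So t = [1, -1]. Forward-check [2, 4, 3] * [1, -1]: r[0] = 2×1 = 2; r[1] = 2×-1 + 4×1 = 2; r[2] = 4×-1 + 3×1 = -1; r[3] = 3×-1 = -3 → [2, 2, -1, -3] ✓

[1, -1]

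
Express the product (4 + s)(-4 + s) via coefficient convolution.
Ascending coefficients: a = [4, 1], b = [-4, 1]. c[0] = 4×-4 = -16; c[1] = 4×1 + 1×-4 = 0; c[2] = 1×1 = 1. Result coefficients: [-16, 0, 1] → -16 + s^2

-16 + s^2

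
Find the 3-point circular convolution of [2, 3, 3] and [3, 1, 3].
Use y[k] = Σ_j f[j]·g[(k-j) mod 3]. y[0] = 2×3 + 3×3 + 3×1 = 18; y[1] = 2×1 + 3×3 + 3×3 = 20; y[2] = 2×3 + 3×1 + 3×3 = 18. Result: [18, 20, 18]

[18, 20, 18]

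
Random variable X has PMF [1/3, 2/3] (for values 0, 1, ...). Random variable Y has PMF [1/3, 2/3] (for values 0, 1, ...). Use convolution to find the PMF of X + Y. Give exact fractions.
P(X+Y=k) = Σ_i P(X=i)·P(Y=k-i) — a convolution of [1/3, 2/3] and [1/3, 2/3]. P(X+Y=0) = (1/3)×(1/3) = 1/9; P(X+Y=1) = (1/3)×(2/3) + (2/3)×(1/3) = 2/9 + 2/9 = 4/9; P(X+Y=2) = (2/3)×(2/3) = 4/9. PMF: [1/9, 4/9, 4/9] (sums to 1 ✓)

[1/9, 4/9, 4/9]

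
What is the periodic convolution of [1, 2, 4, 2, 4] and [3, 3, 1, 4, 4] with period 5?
Use y[k] = Σ_j x[j]·h[(k-j) mod 5]. y[0] = 1×3 + 2×4 + 4×4 + 2×1 + 4×3 = 41; y[1] = 1×3 + 2×3 + 4×4 + 2×4 + 4×1 = 37; y[2] = 1×1 + 2×3 + 4×3 + 2×4 + 4×4 = 43; y[3] = 1×4 + 2×1 + 4×3 + 2×3 + 4×4 = 40; y[4] = 1×4 + 2×4 + 4×1 + 2×3 + 4×3 = 34. Result: [41, 37, 43, 40, 34]

[41, 37, 43, 40, 34]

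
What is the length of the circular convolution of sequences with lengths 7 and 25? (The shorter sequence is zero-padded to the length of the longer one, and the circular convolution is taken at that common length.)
Circular convolution (zero-padding the shorter input) has length max(m, n) = max(7, 25) = 25

25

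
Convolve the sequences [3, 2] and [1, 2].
y[0] = 3×1 = 3; y[1] = 3×2 + 2×1 = 8; y[2] = 2×2 = 4

[3, 8, 4]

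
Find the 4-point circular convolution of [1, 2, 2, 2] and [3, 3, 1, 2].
Use y[k] = Σ_j u[j]·v[(k-j) mod 4]. y[0] = 1×3 + 2×2 + 2×1 + 2×3 = 15; y[1] = 1×3 + 2×3 + 2×2 + 2×1 = 15; y[2] = 1×1 + 2×3 + 2×3 + 2×2 = 17; y[3] = 1×2 + 2×1 + 2×3 + 2×3 = 16. Result: [15, 15, 17, 16]

[15, 15, 17, 16]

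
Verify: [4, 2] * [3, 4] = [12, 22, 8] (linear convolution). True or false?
Recompute linear convolution of [4, 2] and [3, 4]: y[0] = 4×3 = 12; y[1] = 4×4 + 2×3 = 22; y[2] = 2×4 = 8 → [12, 22, 8]. Given [12, 22, 8] matches, so answer: Yes

Yes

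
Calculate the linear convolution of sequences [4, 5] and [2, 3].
y[0] = 4×2 = 8; y[1] = 4×3 + 5×2 = 22; y[2] = 5×3 = 15

[8, 22, 15]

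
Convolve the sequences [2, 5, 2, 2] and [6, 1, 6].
y[0] = 2×6 = 12; y[1] = 2×1 + 5×6 = 32; y[2] = 2×6 + 5×1 + 2×6 = 29; y[3] = 5×6 + 2×1 + 2×6 = 44; y[4] = 2×6 + 2×1 = 14; y[5] = 2×6 = 12

[12, 32, 29, 44, 14, 12]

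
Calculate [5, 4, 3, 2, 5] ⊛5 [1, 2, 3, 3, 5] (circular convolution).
Use y[k] = Σ_j f[j]·g[(k-j) mod 5]. y[0] = 5×1 + 4×5 + 3×3 + 2×3 + 5×2 = 50; y[1] = 5×2 + 4×1 + 3×5 + 2×3 + 5×3 = 50; y[2] = 5×3 + 4×2 + 3×1 + 2×5 + 5×3 = 51; y[3] = 5×3 + 4×3 + 3×2 + 2×1 + 5×5 = 60; y[4] = 5×5 + 4×3 + 3×3 + 2×2 + 5×1 = 55. Result: [50, 50, 51, 60, 55]

[50, 50, 51, 60, 55]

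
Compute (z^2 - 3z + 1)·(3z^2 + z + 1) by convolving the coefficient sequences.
Ascending coefficients: a = [1, -3, 1], b = [1, 1, 3]. c[0] = 1×1 = 1; c[1] = 1×1 + -3×1 = -2; c[2] = 1×3 + -3×1 + 1×1 = 1; c[3] = -3×3 + 1×1 = -8; c[4] = 1×3 = 3. Result coefficients: [1, -2, 1, -8, 3] → 3z^4 - 8z^3 + z^2 - 2z + 1

3z^4 - 8z^3 + z^2 - 2z + 1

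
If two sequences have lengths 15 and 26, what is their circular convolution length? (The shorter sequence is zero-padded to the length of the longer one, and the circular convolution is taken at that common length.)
Circular convolution (zero-padding the shorter input) has length max(m, n) = max(15, 26) = 26

26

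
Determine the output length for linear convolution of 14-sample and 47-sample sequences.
Linear/full convolution length: m + n - 1 = 14 + 47 - 1 = 60

60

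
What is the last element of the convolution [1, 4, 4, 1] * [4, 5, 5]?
Use y[k] = Σ_i a[i]·b[k-i] at k=5. y[5] = 1×5 = 5

5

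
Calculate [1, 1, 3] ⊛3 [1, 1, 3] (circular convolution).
Use y[k] = Σ_j s[j]·t[(k-j) mod 3]. y[0] = 1×1 + 1×3 + 3×1 = 7; y[1] = 1×1 + 1×1 + 3×3 = 11; y[2] = 1×3 + 1×1 + 3×1 = 7. Result: [7, 11, 7]

[7, 11, 7]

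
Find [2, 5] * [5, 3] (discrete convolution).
y[0] = 2×5 = 10; y[1] = 2×3 + 5×5 = 31; y[2] = 5×3 = 15

[10, 31, 15]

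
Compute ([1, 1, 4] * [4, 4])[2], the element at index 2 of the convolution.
Use y[k] = Σ_i a[i]·b[k-i] at k=2. y[2] = 1×4 + 4×4 = 20

20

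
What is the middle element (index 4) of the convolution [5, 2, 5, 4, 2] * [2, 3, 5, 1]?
Use y[k] = Σ_i a[i]·b[k-i] at k=4. y[4] = 2×1 + 5×5 + 4×3 + 2×2 = 43

43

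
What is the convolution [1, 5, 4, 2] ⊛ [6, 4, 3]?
y[0] = 1×6 = 6; y[1] = 1×4 + 5×6 = 34; y[2] = 1×3 + 5×4 + 4×6 = 47; y[3] = 5×3 + 4×4 + 2×6 = 43; y[4] = 4×3 + 2×4 = 20; y[5] = 2×3 = 6

[6, 34, 47, 43, 20, 6]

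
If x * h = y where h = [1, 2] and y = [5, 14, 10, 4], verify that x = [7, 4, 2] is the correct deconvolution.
Forward-compute [7, 4, 2] * [1, 2]: y[0] = 7×1 = 7; y[1] = 7×2 + 4×1 = 18; y[2] = 4×2 + 2×1 = 10; y[3] = 2×2 = 4 → [7, 18, 10, 4]. Does not match given y = [5, 14, 10, 4].

Not verified. [7, 4, 2] * [1, 2] = [7, 18, 10, 4], which differs from [5, 14, 10, 4] at index 0.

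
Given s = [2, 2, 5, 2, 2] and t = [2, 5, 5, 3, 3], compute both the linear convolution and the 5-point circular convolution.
Linear: y_lin[0] = 2×2 = 4; y_lin[1] = 2×5 + 2×2 = 14; y_lin[2] = 2×5 + 2×5 + 5×2 = 30; y_lin[3] = 2×3 + 2×5 + 5×5 + 2×2 = 45; y_lin[4] = 2×3 + 2×3 + 5×5 + 2×5 + 2×2 = 51; y_lin[5] = 2×3 + 5×3 + 2×5 + 2×5 = 41; y_lin[6] = 5×3 + 2×3 + 2×5 = 31; y_lin[7] = 2×3 + 2×3 = 12; y_lin[8] = 2×3 = 6 → [4, 14, 30, 45, 51, 41, 31, 12, 6]. Circular (length 5): y[0] = 2×2 + 2×3 + 5×3 + 2×5 + 2×5 = 45; y[1] = 2×5 + 2×2 + 5×3 + 2×3 + 2×5 = 45; y[2] = 2×5 + 2×5 + 5×2 + 2×3 + 2×3 = 42; y[3] = 2×3 + 2×5 + 5×5 + 2×2 + 2×3 = 51; y[4] = 2×3 + 2×3 + 5×5 + 2×5 + 2×2 = 51 → [45, 45, 42, 51, 51]

Linear: [4, 14, 30, 45, 51, 41, 31, 12, 6], Circular: [45, 45, 42, 51, 51]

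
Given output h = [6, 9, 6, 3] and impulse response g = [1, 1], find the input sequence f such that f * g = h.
Deconvolve h=[6, 9, 6, 3] by g=[1, 1]. Since g[0]=1, solve forward: f[0] = h[0] / 1 = 6; f[1] = (h[1] - 6×1) / 1 = 3; f[2] = (h[2] - 3×1) / 1 = 3. So f = [6, 3, 3]. Check by forward convolution: h[0] = 6×1 = 6; h[1] = 6×1 + 3×1 = 9; h[2] = 3×1 + 3×1 = 6; h[3] = 3×1 = 3

[6, 3, 3]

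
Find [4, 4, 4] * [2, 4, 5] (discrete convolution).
y[0] = 4×2 = 8; y[1] = 4×4 + 4×2 = 24; y[2] = 4×5 + 4×4 + 4×2 = 44; y[3] = 4×5 + 4×4 = 36; y[4] = 4×5 = 20

[8, 24, 44, 36, 20]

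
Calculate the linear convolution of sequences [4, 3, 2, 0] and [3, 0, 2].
y[0] = 4×3 = 12; y[1] = 4×0 + 3×3 = 9; y[2] = 4×2 + 3×0 + 2×3 = 14; y[3] = 3×2 + 2×0 + 0×3 = 6; y[4] = 2×2 + 0×0 = 4; y[5] = 0×2 = 0

[12, 9, 14, 6, 4, 0]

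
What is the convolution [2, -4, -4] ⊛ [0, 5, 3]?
y[0] = 2×0 = 0; y[1] = 2×5 + -4×0 = 10; y[2] = 2×3 + -4×5 + -4×0 = -14; y[3] = -4×3 + -4×5 = -32; y[4] = -4×3 = -12

[0, 10, -14, -32, -12]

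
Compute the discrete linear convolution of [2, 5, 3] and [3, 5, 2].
y[0] = 2×3 = 6; y[1] = 2×5 + 5×3 = 25; y[2] = 2×2 + 5×5 + 3×3 = 38; y[3] = 5×2 + 3×5 = 25; y[4] = 3×2 = 6

[6, 25, 38, 25, 6]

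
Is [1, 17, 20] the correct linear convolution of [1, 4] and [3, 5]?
Recompute linear convolution of [1, 4] and [3, 5]: y[0] = 1×3 = 3; y[1] = 1×5 + 4×3 = 17; y[2] = 4×5 = 20 → [3, 17, 20]. Compare to given [1, 17, 20]: they differ at index 0: given 1, correct 3, so answer: No

No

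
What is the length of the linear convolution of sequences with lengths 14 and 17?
Linear/full convolution length: m + n - 1 = 14 + 17 - 1 = 30

30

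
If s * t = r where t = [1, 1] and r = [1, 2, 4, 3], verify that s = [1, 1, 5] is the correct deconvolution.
Forward-compute [1, 1, 5] * [1, 1]: r[0] = 1×1 = 1; r[1] = 1×1 + 1×1 = 2; r[2] = 1×1 + 5×1 = 6; r[3] = 5×1 = 5 → [1, 2, 6, 5]. Does not match given r = [1, 2, 4, 3].

Not verified. [1, 1, 5] * [1, 1] = [1, 2, 6, 5], which differs from [1, 2, 4, 3] at index 2.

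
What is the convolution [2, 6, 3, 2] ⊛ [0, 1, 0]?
y[0] = 2×0 = 0; y[1] = 2×1 + 6×0 = 2; y[2] = 2×0 + 6×1 + 3×0 = 6; y[3] = 6×0 + 3×1 + 2×0 = 3; y[4] = 3×0 + 2×1 = 2; y[5] = 2×0 = 0

[0, 2, 6, 3, 2, 0]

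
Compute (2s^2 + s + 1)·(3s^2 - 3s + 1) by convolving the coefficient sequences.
Ascending coefficients: a = [1, 1, 2], b = [1, -3, 3]. c[0] = 1×1 = 1; c[1] = 1×-3 + 1×1 = -2; c[2] = 1×3 + 1×-3 + 2×1 = 2; c[3] = 1×3 + 2×-3 = -3; c[4] = 2×3 = 6. Result coefficients: [1, -2, 2, -3, 6] → 6s^4 - 3s^3 + 2s^2 - 2s + 1

6s^4 - 3s^3 + 2s^2 - 2s + 1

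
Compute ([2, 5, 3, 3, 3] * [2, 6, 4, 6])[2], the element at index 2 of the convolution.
Use y[k] = Σ_i a[i]·b[k-i] at k=2. y[2] = 2×4 + 5×6 + 3×2 = 44

44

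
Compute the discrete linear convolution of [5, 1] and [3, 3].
y[0] = 5×3 = 15; y[1] = 5×3 + 1×3 = 18; y[2] = 1×3 = 3

[15, 18, 3]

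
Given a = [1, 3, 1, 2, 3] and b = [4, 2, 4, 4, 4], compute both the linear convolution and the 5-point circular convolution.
Linear: y_lin[0] = 1×4 = 4; y_lin[1] = 1×2 + 3×4 = 14; y_lin[2] = 1×4 + 3×2 + 1×4 = 14; y_lin[3] = 1×4 + 3×4 + 1×2 + 2×4 = 26; y_lin[4] = 1×4 + 3×4 + 1×4 + 2×2 + 3×4 = 36; y_lin[5] = 3×4 + 1×4 + 2×4 + 3×2 = 30; y_lin[6] = 1×4 + 2×4 + 3×4 = 24; y_lin[7] = 2×4 + 3×4 = 20; y_lin[8] = 3×4 = 12 → [4, 14, 14, 26, 36, 30, 24, 20, 12]. Circular (length 5): y[0] = 1×4 + 3×4 + 1×4 + 2×4 + 3×2 = 34; y[1] = 1×2 + 3×4 + 1×4 + 2×4 + 3×4 = 38; y[2] = 1×4 + 3×2 + 1×4 + 2×4 + 3×4 = 34; y[3] = 1×4 + 3×4 + 1×2 + 2×4 + 3×4 = 38; y[4] = 1×4 + 3×4 + 1×4 + 2×2 + 3×4 = 36 → [34, 38, 34, 38, 36]

Linear: [4, 14, 14, 26, 36, 30, 24, 20, 12], Circular: [34, 38, 34, 38, 36]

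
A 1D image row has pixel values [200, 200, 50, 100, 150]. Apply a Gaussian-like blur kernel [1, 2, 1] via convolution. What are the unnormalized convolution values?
Convolve image row [200, 200, 50, 100, 150] with kernel [1, 2, 1]: y[0] = 200×1 = 200; y[1] = 200×2 + 200×1 = 600; y[2] = 200×1 + 200×2 + 50×1 = 650; y[3] = 200×1 + 50×2 + 100×1 = 400; y[4] = 50×1 + 100×2 + 150×1 = 400; y[5] = 100×1 + 150×2 = 400; y[6] = 150×1 = 150 → [200, 600, 650, 400, 400, 400, 150]. Normalization factor = sum(kernel) = 4.

[200, 600, 650, 400, 400, 400, 150]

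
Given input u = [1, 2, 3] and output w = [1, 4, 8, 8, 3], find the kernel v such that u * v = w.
Output length 5 = len(u) + len(v) - 1 ⇒ len(v) = 3. Solve v forward using v[k] = (w[k] - Σ_{i≥1} u[i]·v[k-i]) / u[0]: v[0] = w[0] / u[0] = 1 / 1 = 1; v[1] = (w[1] - 2×1) / u[0] = (4 - 2×1) / 1 = 2; v[2] = (w[2] - 2×2 - 3×1) / u[0] = (8 - 2×2 - 3×1) / 1 = 1. So v = [1, 2, 1]. Forward-check [1, 2, 3] * [1, 2, 1]: w[0] = 1×1 = 1; w[1] = 1×2 + 2×1 = 4; w[2] = 1×1 + 2×2 + 3×1 = 8; w[3] = 2×1 + 3×2 = 8; w[4] = 3×1 = 3 → [1, 4, 8, 8, 3] ✓

[1, 2, 1]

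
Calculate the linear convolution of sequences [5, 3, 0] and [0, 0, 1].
y[0] = 5×0 = 0; y[1] = 5×0 + 3×0 = 0; y[2] = 5×1 + 3×0 + 0×0 = 5; y[3] = 3×1 + 0×0 = 3; y[4] = 0×1 = 0

[0, 0, 5, 3, 0]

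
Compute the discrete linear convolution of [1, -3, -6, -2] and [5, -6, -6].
y[0] = 1×5 = 5; y[1] = 1×-6 + -3×5 = -21; y[2] = 1×-6 + -3×-6 + -6×5 = -18; y[3] = -3×-6 + -6×-6 + -2×5 = 44; y[4] = -6×-6 + -2×-6 = 48; y[5] = -2×-6 = 12

[5, -21, -18, 44, 48, 12]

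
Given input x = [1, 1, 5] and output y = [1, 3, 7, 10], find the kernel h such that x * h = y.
Output length 4 = len(x) + len(h) - 1 ⇒ len(h) = 2. Solve h forward using h[k] = (y[k] - Σ_{i≥1} x[i]·h[k-i]) / x[0]: h[0] = y[0] / x[0] = 1 / 1 = 1; h[1] = (y[1] - 1×1) / x[0] = (3 - 1×1) / 1 = 2. So h = [1, 2]. Forward-check [1, 1, 5] * [1, 2]: y[0] = 1×1 = 1; y[1] = 1×2 + 1×1 = 3; y[2] = 1×2 + 5×1 = 7; y[3] = 5×2 = 10 → [1, 3, 7, 10] ✓

[1, 2]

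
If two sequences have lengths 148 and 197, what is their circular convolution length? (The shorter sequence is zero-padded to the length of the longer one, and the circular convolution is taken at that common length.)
Circular convolution (zero-padding the shorter input) has length max(m, n) = max(148, 197) = 197

197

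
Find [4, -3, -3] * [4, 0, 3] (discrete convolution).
y[0] = 4×4 = 16; y[1] = 4×0 + -3×4 = -12; y[2] = 4×3 + -3×0 + -3×4 = 0; y[3] = -3×3 + -3×0 = -9; y[4] = -3×3 = -9

[16, -12, 0, -9, -9]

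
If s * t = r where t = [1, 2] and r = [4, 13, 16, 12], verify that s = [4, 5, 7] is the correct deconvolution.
Forward-compute [4, 5, 7] * [1, 2]: r[0] = 4×1 = 4; r[1] = 4×2 + 5×1 = 13; r[2] = 5×2 + 7×1 = 17; r[3] = 7×2 = 14 → [4, 13, 17, 14]. Does not match given r = [4, 13, 16, 12].

Not verified. [4, 5, 7] * [1, 2] = [4, 13, 17, 14], which differs from [4, 13, 16, 12] at index 2.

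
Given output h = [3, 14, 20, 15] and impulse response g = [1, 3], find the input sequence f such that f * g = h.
Deconvolve h=[3, 14, 20, 15] by g=[1, 3]. Since g[0]=1, solve forward: f[0] = h[0] / 1 = 3; f[1] = (h[1] - 3×3) / 1 = 5; f[2] = (h[2] - 5×3) / 1 = 5. So f = [3, 5, 5]. Check by forward convolution: h[0] = 3×1 = 3; h[1] = 3×3 + 5×1 = 14; h[2] = 5×3 + 5×1 = 20; h[3] = 5×3 = 15

[3, 5, 5]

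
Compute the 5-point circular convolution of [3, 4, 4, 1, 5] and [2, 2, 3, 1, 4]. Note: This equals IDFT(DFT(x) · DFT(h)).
Either evaluate y[k] = Σ_j x[j]·h[(k-j) mod 5] directly, or use IDFT(DFT(x) · DFT(h)). y[0] = 3×2 + 4×4 + 4×1 + 1×3 + 5×2 = 39; y[1] = 3×2 + 4×2 + 4×4 + 1×1 + 5×3 = 46; y[2] = 3×3 + 4×2 + 4×2 + 1×4 + 5×1 = 34; y[3] = 3×1 + 4×3 + 4×2 + 1×2 + 5×4 = 45; y[4] = 3×4 + 4×1 + 4×3 + 1×2 + 5×2 = 40. Result: [39, 46, 34, 45, 40]

[39, 46, 34, 45, 40]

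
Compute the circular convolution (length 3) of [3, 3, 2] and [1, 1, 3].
Use y[k] = Σ_j a[j]·b[(k-j) mod 3]. y[0] = 3×1 + 3×3 + 2×1 = 14; y[1] = 3×1 + 3×1 + 2×3 = 12; y[2] = 3×3 + 3×1 + 2×1 = 14. Result: [14, 12, 14]

[14, 12, 14]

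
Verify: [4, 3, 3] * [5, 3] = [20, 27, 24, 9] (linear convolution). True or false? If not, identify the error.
Recompute linear convolution of [4, 3, 3] and [5, 3]: y[0] = 4×5 = 20; y[1] = 4×3 + 3×5 = 27; y[2] = 3×3 + 3×5 = 24; y[3] = 3×3 = 9 → [20, 27, 24, 9]. Given [20, 27, 24, 9] matches, so answer: Yes

Yes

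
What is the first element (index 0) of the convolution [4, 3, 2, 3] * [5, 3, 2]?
Use y[k] = Σ_i a[i]·b[k-i] at k=0. y[0] = 4×5 = 20

20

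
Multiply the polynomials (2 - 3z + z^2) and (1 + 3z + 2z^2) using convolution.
Ascending coefficients: a = [2, -3, 1], b = [1, 3, 2]. c[0] = 2×1 = 2; c[1] = 2×3 + -3×1 = 3; c[2] = 2×2 + -3×3 + 1×1 = -4; c[3] = -3×2 + 1×3 = -3; c[4] = 1×2 = 2. Result coefficients: [2, 3, -4, -3, 2] → 2 + 3z - 4z^2 - 3z^3 + 2z^4

2 + 3z - 4z^2 - 3z^3 + 2z^4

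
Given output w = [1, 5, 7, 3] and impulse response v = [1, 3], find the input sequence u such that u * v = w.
Deconvolve w=[1, 5, 7, 3] by v=[1, 3]. Since v[0]=1, solve forward: u[0] = w[0] / 1 = 1; u[1] = (w[1] - 1×3) / 1 = 2; u[2] = (w[2] - 2×3) / 1 = 1. So u = [1, 2, 1]. Check by forward convolution: w[0] = 1×1 = 1; w[1] = 1×3 + 2×1 = 5; w[2] = 2×3 + 1×1 = 7; w[3] = 1×3 = 3

[1, 2, 1]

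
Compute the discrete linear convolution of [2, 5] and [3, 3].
y[0] = 2×3 = 6; y[1] = 2×3 + 5×3 = 21; y[2] = 5×3 = 15

[6, 21, 15]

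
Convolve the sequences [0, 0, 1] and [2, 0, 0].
y[0] = 0×2 = 0; y[1] = 0×0 + 0×2 = 0; y[2] = 0×0 + 0×0 + 1×2 = 2; y[3] = 0×0 + 1×0 = 0; y[4] = 1×0 = 0

[0, 0, 2, 0, 0]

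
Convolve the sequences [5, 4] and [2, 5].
y[0] = 5×2 = 10; y[1] = 5×5 + 4×2 = 33; y[2] = 4×5 = 20

[10, 33, 20]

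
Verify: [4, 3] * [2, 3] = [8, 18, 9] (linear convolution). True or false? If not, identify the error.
Recompute linear convolution of [4, 3] and [2, 3]: y[0] = 4×2 = 8; y[1] = 4×3 + 3×2 = 18; y[2] = 3×3 = 9 → [8, 18, 9]. Given [8, 18, 9] matches, so answer: Yes

Yes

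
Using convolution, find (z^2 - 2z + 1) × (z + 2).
Ascending coefficients: a = [1, -2, 1], b = [2, 1]. c[0] = 1×2 = 2; c[1] = 1×1 + -2×2 = -3; c[2] = -2×1 + 1×2 = 0; c[3] = 1×1 = 1. Result coefficients: [2, -3, 0, 1] → z^3 - 3z + 2

z^3 - 3z + 2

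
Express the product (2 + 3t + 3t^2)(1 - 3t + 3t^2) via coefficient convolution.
Ascending coefficients: a = [2, 3, 3], b = [1, -3, 3]. c[0] = 2×1 = 2; c[1] = 2×-3 + 3×1 = -3; c[2] = 2×3 + 3×-3 + 3×1 = 0; c[3] = 3×3 + 3×-3 = 0; c[4] = 3×3 = 9. Result coefficients: [2, -3, 0, 0, 9] → 2 - 3t + 9t^4

2 - 3t + 9t^4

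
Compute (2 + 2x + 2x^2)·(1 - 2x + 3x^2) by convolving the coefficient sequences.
Ascending coefficients: a = [2, 2, 2], b = [1, -2, 3]. c[0] = 2×1 = 2; c[1] = 2×-2 + 2×1 = -2; c[2] = 2×3 + 2×-2 + 2×1 = 4; c[3] = 2×3 + 2×-2 = 2; c[4] = 2×3 = 6. Result coefficients: [2, -2, 4, 2, 6] → 2 - 2x + 4x^2 + 2x^3 + 6x^4

2 - 2x + 4x^2 + 2x^3 + 6x^4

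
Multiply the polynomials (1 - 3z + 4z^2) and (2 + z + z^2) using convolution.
Ascending coefficients: a = [1, -3, 4], b = [2, 1, 1]. c[0] = 1×2 = 2; c[1] = 1×1 + -3×2 = -5; c[2] = 1×1 + -3×1 + 4×2 = 6; c[3] = -3×1 + 4×1 = 1; c[4] = 4×1 = 4. Result coefficients: [2, -5, 6, 1, 4] → 2 - 5z + 6z^2 + z^3 + 4z^4

2 - 5z + 6z^2 + z^3 + 4z^4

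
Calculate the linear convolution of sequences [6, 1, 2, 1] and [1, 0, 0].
y[0] = 6×1 = 6; y[1] = 6×0 + 1×1 = 1; y[2] = 6×0 + 1×0 + 2×1 = 2; y[3] = 1×0 + 2×0 + 1×1 = 1; y[4] = 2×0 + 1×0 = 0; y[5] = 1×0 = 0

[6, 1, 2, 1, 0, 0]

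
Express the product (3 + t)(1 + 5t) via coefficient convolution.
Ascending coefficients: a = [3, 1], b = [1, 5]. c[0] = 3×1 = 3; c[1] = 3×5 + 1×1 = 16; c[2] = 1×5 = 5. Result coefficients: [3, 16, 5] → 3 + 16t + 5t^2

3 + 16t + 5t^2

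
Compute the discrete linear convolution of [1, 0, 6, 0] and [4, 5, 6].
y[0] = 1×4 = 4; y[1] = 1×5 + 0×4 = 5; y[2] = 1×6 + 0×5 + 6×4 = 30; y[3] = 0×6 + 6×5 + 0×4 = 30; y[4] = 6×6 + 0×5 = 36; y[5] = 0×6 = 0

[4, 5, 30, 30, 36, 0]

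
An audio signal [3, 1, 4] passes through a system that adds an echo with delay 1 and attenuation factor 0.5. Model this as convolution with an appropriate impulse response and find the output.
Direct-path + delayed-attenuated-path model → impulse response h = [1, 0.5] (1 at lag 0, 0.5 at lag 1). Output y[n] = x[n] + 0.5·x[n - 1] (with x[n] = 0 outside 0..2): y[0] = 3 + 0.5×0 = 3; y[1] = 1 + 0.5×3 = 2.5; y[2] = 4 + 0.5×1 = 4.5; y[3] = 0 + 0.5×4 = 2.0. So y = [3, 2.5, 4.5, 2.0]

[3, 2.5, 4.5, 2.0]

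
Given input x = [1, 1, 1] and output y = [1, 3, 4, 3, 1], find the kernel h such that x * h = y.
Output length 5 = len(x) + len(h) - 1 ⇒ len(h) = 3. Solve h forward using h[k] = (y[k] - Σ_{i≥1} x[i]·h[k-i]) / x[0]: h[0] = y[0] / x[0] = 1 / 1 = 1; h[1] = (y[1] - 1×1) / x[0] = (3 - 1×1) / 1 = 2; h[2] = (y[2] - 1×2 - 1×1) / x[0] = (4 - 1×2 - 1×1) / 1 = 1. So h = [1, 2, 1]. Forward-check [1, 1, 1] * [1, 2, 1]: y[0] = 1×1 = 1; y[1] = 1×2 + 1×1 = 3; y[2] = 1×1 + 1×2 + 1×1 = 4; y[3] = 1×1 + 1×2 = 3; y[4] = 1×1 = 1 → [1, 3, 4, 3, 1] ✓

[1, 2, 1]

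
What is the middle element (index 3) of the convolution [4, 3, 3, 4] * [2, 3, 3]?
Use y[k] = Σ_i a[i]·b[k-i] at k=3. y[3] = 3×3 + 3×3 + 4×2 = 26

26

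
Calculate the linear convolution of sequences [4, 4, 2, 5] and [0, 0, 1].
y[0] = 4×0 = 0; y[1] = 4×0 + 4×0 = 0; y[2] = 4×1 + 4×0 + 2×0 = 4; y[3] = 4×1 + 2×0 + 5×0 = 4; y[4] = 2×1 + 5×0 = 2; y[5] = 5×1 = 5

[0, 0, 4, 4, 2, 5]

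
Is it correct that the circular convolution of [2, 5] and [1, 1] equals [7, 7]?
Recompute circular convolution of [2, 5] and [1, 1]: y[0] = 2×1 + 5×1 = 7; y[1] = 2×1 + 5×1 = 7 → [7, 7]. Given [7, 7] matches, so answer: Yes

Yes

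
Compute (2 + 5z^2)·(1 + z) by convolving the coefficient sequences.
Ascending coefficients: a = [2, 0, 5], b = [1, 1]. c[0] = 2×1 = 2; c[1] = 2×1 + 0×1 = 2; c[2] = 0×1 + 5×1 = 5; c[3] = 5×1 = 5. Result coefficients: [2, 2, 5, 5] → 2 + 2z + 5z^2 + 5z^3

2 + 2z + 5z^2 + 5z^3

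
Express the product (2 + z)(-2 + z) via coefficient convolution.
Ascending coefficients: a = [2, 1], b = [-2, 1]. c[0] = 2×-2 = -4; c[1] = 2×1 + 1×-2 = 0; c[2] = 1×1 = 1. Result coefficients: [-4, 0, 1] → -4 + z^2

-4 + z^2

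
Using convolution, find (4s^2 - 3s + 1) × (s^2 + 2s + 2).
Ascending coefficients: a = [1, -3, 4], b = [2, 2, 1]. c[0] = 1×2 = 2; c[1] = 1×2 + -3×2 = -4; c[2] = 1×1 + -3×2 + 4×2 = 3; c[3] = -3×1 + 4×2 = 5; c[4] = 4×1 = 4. Result coefficients: [2, -4, 3, 5, 4] → 4s^4 + 5s^3 + 3s^2 - 4s + 2

4s^4 + 5s^3 + 3s^2 - 4s + 2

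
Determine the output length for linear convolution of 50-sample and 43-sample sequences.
Linear/full convolution length: m + n - 1 = 50 + 43 - 1 = 92

92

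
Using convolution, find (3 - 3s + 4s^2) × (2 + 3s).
Ascending coefficients: a = [3, -3, 4], b = [2, 3]. c[0] = 3×2 = 6; c[1] = 3×3 + -3×2 = 3; c[2] = -3×3 + 4×2 = -1; c[3] = 4×3 = 12. Result coefficients: [6, 3, -1, 12] → 6 + 3s - s^2 + 12s^3

6 + 3s - s^2 + 12s^3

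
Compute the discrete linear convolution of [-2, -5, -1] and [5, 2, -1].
y[0] = -2×5 = -10; y[1] = -2×2 + -5×5 = -29; y[2] = -2×-1 + -5×2 + -1×5 = -13; y[3] = -5×-1 + -1×2 = 3; y[4] = -1×-1 = 1

[-10, -29, -13, 3, 1]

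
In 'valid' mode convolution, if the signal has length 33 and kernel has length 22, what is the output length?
'Valid' mode counts only positions where the kernel fully overlaps the signal: m - n + 1 = 33 - 22 + 1 = 12

12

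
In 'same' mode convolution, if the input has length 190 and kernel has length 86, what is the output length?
'Same' mode returns an output with the same length as the input: 190

190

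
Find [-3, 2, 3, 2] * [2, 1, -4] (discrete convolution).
y[0] = -3×2 = -6; y[1] = -3×1 + 2×2 = 1; y[2] = -3×-4 + 2×1 + 3×2 = 20; y[3] = 2×-4 + 3×1 + 2×2 = -1; y[4] = 3×-4 + 2×1 = -10; y[5] = 2×-4 = -8

[-6, 1, 20, -1, -10, -8]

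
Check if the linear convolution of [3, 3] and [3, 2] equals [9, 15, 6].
Recompute linear convolution of [3, 3] and [3, 2]: y[0] = 3×3 = 9; y[1] = 3×2 + 3×3 = 15; y[2] = 3×2 = 6 → [9, 15, 6]. Given [9, 15, 6] matches, so answer: Yes

Yes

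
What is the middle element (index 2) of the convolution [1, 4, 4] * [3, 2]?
Use y[k] = Σ_i a[i]·b[k-i] at k=2. y[2] = 4×2 + 4×3 = 20

20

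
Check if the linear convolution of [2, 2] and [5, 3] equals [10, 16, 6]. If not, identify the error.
Recompute linear convolution of [2, 2] and [5, 3]: y[0] = 2×5 = 10; y[1] = 2×3 + 2×5 = 16; y[2] = 2×3 = 6 → [10, 16, 6]. Given [10, 16, 6] matches, so answer: Yes

Yes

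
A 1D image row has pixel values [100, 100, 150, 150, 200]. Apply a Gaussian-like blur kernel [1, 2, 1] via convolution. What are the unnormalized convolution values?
Convolve image row [100, 100, 150, 150, 200] with kernel [1, 2, 1]: y[0] = 100×1 = 100; y[1] = 100×2 + 100×1 = 300; y[2] = 100×1 + 100×2 + 150×1 = 450; y[3] = 100×1 + 150×2 + 150×1 = 550; y[4] = 150×1 + 150×2 + 200×1 = 650; y[5] = 150×1 + 200×2 = 550; y[6] = 200×1 = 200 → [100, 300, 450, 550, 650, 550, 200]. Normalization factor = sum(kernel) = 4.

[100, 300, 450, 550, 650, 550, 200]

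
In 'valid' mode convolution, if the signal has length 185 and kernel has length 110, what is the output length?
'Valid' mode counts only positions where the kernel fully overlaps the signal: m - n + 1 = 185 - 110 + 1 = 76

76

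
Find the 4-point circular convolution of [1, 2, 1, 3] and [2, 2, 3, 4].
Use y[k] = Σ_j f[j]·g[(k-j) mod 4]. y[0] = 1×2 + 2×4 + 1×3 + 3×2 = 19; y[1] = 1×2 + 2×2 + 1×4 + 3×3 = 19; y[2] = 1×3 + 2×2 + 1×2 + 3×4 = 21; y[3] = 1×4 + 2×3 + 1×2 + 3×2 = 18. Result: [19, 19, 21, 18]

[19, 19, 21, 18]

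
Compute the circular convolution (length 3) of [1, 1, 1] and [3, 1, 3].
Use y[k] = Σ_j s[j]·t[(k-j) mod 3]. y[0] = 1×3 + 1×3 + 1×1 = 7; y[1] = 1×1 + 1×3 + 1×3 = 7; y[2] = 1×3 + 1×1 + 1×3 = 7. Result: [7, 7, 7]

[7, 7, 7]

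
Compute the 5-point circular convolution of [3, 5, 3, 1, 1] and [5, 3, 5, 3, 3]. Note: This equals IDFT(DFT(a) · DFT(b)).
Either evaluate y[k] = Σ_j a[j]·b[(k-j) mod 5] directly, or use IDFT(DFT(a) · DFT(b)). y[0] = 3×5 + 5×3 + 3×3 + 1×5 + 1×3 = 47; y[1] = 3×3 + 5×5 + 3×3 + 1×3 + 1×5 = 51; y[2] = 3×5 + 5×3 + 3×5 + 1×3 + 1×3 = 51; y[3] = 3×3 + 5×5 + 3×3 + 1×5 + 1×3 = 51; y[4] = 3×3 + 5×3 + 3×5 + 1×3 + 1×5 = 47. Result: [47, 51, 51, 51, 47]

[47, 51, 51, 51, 47]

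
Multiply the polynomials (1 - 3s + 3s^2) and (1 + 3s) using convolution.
Ascending coefficients: a = [1, -3, 3], b = [1, 3]. c[0] = 1×1 = 1; c[1] = 1×3 + -3×1 = 0; c[2] = -3×3 + 3×1 = -6; c[3] = 3×3 = 9. Result coefficients: [1, 0, -6, 9] → 1 - 6s^2 + 9s^3

1 - 6s^2 + 9s^3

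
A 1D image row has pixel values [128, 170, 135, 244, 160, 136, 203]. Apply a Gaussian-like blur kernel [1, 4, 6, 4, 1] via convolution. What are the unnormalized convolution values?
Convolve image row [128, 170, 135, 244, 160, 136, 203] with kernel [1, 4, 6, 4, 1]: y[0] = 128×1 = 128; y[1] = 128×4 + 170×1 = 682; y[2] = 128×6 + 170×4 + 135×1 = 1583; y[3] = 128×4 + 170×6 + 135×4 + 244×1 = 2316; y[4] = 128×1 + 170×4 + 135×6 + 244×4 + 160×1 = 2754; y[5] = 170×1 + 135×4 + 244×6 + 160×4 + 136×1 = 2950; y[6] = 135×1 + 244×4 + 160×6 + 136×4 + 203×1 = 2818; y[7] = 244×1 + 160×4 + 136×6 + 203×4 = 2512; y[8] = 160×1 + 136×4 + 203×6 = 1922; y[9] = 136×1 + 203×4 = 948; y[10] = 203×1 = 203 → [128, 682, 1583, 2316, 2754, 2950, 2818, 2512, 1922, 948, 203]. Normalization factor = sum(kernel) = 16.

[128, 682, 1583, 2316, 2754, 2950, 2818, 2512, 1922, 948, 203]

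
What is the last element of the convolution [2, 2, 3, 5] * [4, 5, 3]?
Use y[k] = Σ_i a[i]·b[k-i] at k=5. y[5] = 5×3 = 15

15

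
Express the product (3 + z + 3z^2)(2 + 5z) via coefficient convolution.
Ascending coefficients: a = [3, 1, 3], b = [2, 5]. c[0] = 3×2 = 6; c[1] = 3×5 + 1×2 = 17; c[2] = 1×5 + 3×2 = 11; c[3] = 3×5 = 15. Result coefficients: [6, 17, 11, 15] → 6 + 17z + 11z^2 + 15z^3

6 + 17z + 11z^2 + 15z^3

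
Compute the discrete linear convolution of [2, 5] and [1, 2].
y[0] = 2×1 = 2; y[1] = 2×2 + 5×1 = 9; y[2] = 5×2 = 10

[2, 9, 10]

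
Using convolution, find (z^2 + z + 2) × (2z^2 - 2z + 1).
Ascending coefficients: a = [2, 1, 1], b = [1, -2, 2]. c[0] = 2×1 = 2; c[1] = 2×-2 + 1×1 = -3; c[2] = 2×2 + 1×-2 + 1×1 = 3; c[3] = 1×2 + 1×-2 = 0; c[4] = 1×2 = 2. Result coefficients: [2, -3, 3, 0, 2] → 2z^4 + 3z^2 - 3z + 2

2z^4 + 3z^2 - 3z + 2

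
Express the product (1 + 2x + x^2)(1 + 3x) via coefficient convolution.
Ascending coefficients: a = [1, 2, 1], b = [1, 3]. c[0] = 1×1 = 1; c[1] = 1×3 + 2×1 = 5; c[2] = 2×3 + 1×1 = 7; c[3] = 1×3 = 3. Result coefficients: [1, 5, 7, 3] → 1 + 5x + 7x^2 + 3x^3

1 + 5x + 7x^2 + 3x^3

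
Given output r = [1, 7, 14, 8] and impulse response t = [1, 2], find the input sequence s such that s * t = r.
Deconvolve r=[1, 7, 14, 8] by t=[1, 2]. Since t[0]=1, solve forward: s[0] = r[0] / 1 = 1; s[1] = (r[1] - 1×2) / 1 = 5; s[2] = (r[2] - 5×2) / 1 = 4. So s = [1, 5, 4]. Check by forward convolution: r[0] = 1×1 = 1; r[1] = 1×2 + 5×1 = 7; r[2] = 5×2 + 4×1 = 14; r[3] = 4×2 = 8

[1, 5, 4]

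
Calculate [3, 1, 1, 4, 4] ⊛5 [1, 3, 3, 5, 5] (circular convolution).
Use y[k] = Σ_j u[j]·v[(k-j) mod 5]. y[0] = 3×1 + 1×5 + 1×5 + 4×3 + 4×3 = 37; y[1] = 3×3 + 1×1 + 1×5 + 4×5 + 4×3 = 47; y[2] = 3×3 + 1×3 + 1×1 + 4×5 + 4×5 = 53; y[3] = 3×5 + 1×3 + 1×3 + 4×1 + 4×5 = 45; y[4] = 3×5 + 1×5 + 1×3 + 4×3 + 4×1 = 39. Result: [37, 47, 53, 45, 39]

[37, 47, 53, 45, 39]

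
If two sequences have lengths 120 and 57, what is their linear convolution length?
Linear/full convolution length: m + n - 1 = 120 + 57 - 1 = 176

176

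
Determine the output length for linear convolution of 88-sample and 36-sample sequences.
Linear/full convolution length: m + n - 1 = 88 + 36 - 1 = 123

123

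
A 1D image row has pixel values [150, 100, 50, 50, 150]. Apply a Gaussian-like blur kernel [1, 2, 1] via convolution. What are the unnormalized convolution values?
Convolve image row [150, 100, 50, 50, 150] with kernel [1, 2, 1]: y[0] = 150×1 = 150; y[1] = 150×2 + 100×1 = 400; y[2] = 150×1 + 100×2 + 50×1 = 400; y[3] = 100×1 + 50×2 + 50×1 = 250; y[4] = 50×1 + 50×2 + 150×1 = 300; y[5] = 50×1 + 150×2 = 350; y[6] = 150×1 = 150 → [150, 400, 400, 250, 300, 350, 150]. Normalization factor = sum(kernel) = 4.

[150, 400, 400, 250, 300, 350, 150]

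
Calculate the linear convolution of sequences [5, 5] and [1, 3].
y[0] = 5×1 = 5; y[1] = 5×3 + 5×1 = 20; y[2] = 5×3 = 15

[5, 20, 15]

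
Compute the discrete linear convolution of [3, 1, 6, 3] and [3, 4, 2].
y[0] = 3×3 = 9; y[1] = 3×4 + 1×3 = 15; y[2] = 3×2 + 1×4 + 6×3 = 28; y[3] = 1×2 + 6×4 + 3×3 = 35; y[4] = 6×2 + 3×4 = 24; y[5] = 3×2 = 6

[9, 15, 28, 35, 24, 6]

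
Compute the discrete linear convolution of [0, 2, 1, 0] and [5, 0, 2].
y[0] = 0×5 = 0; y[1] = 0×0 + 2×5 = 10; y[2] = 0×2 + 2×0 + 1×5 = 5; y[3] = 2×2 + 1×0 + 0×5 = 4; y[4] = 1×2 + 0×0 = 2; y[5] = 0×2 = 0

[0, 10, 5, 4, 2, 0]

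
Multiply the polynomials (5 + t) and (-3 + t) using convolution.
Ascending coefficients: a = [5, 1], b = [-3, 1]. c[0] = 5×-3 = -15; c[1] = 5×1 + 1×-3 = 2; c[2] = 1×1 = 1. Result coefficients: [-15, 2, 1] → -15 + 2t + t^2

-15 + 2t + t^2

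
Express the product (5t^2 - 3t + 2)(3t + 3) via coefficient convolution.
Ascending coefficients: a = [2, -3, 5], b = [3, 3]. c[0] = 2×3 = 6; c[1] = 2×3 + -3×3 = -3; c[2] = -3×3 + 5×3 = 6; c[3] = 5×3 = 15. Result coefficients: [6, -3, 6, 15] → 15t^3 + 6t^2 - 3t + 6

15t^3 + 6t^2 - 3t + 6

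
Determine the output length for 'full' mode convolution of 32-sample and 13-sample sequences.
Linear/full convolution length: m + n - 1 = 32 + 13 - 1 = 44

44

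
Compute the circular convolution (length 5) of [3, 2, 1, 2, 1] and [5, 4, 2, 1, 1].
Use y[k] = Σ_j x[j]·h[(k-j) mod 5]. y[0] = 3×5 + 2×1 + 1×1 + 2×2 + 1×4 = 26; y[1] = 3×4 + 2×5 + 1×1 + 2×1 + 1×2 = 27; y[2] = 3×2 + 2×4 + 1×5 + 2×1 + 1×1 = 22; y[3] = 3×1 + 2×2 + 1×4 + 2×5 + 1×1 = 22; y[4] = 3×1 + 2×1 + 1×2 + 2×4 + 1×5 = 20. Result: [26, 27, 22, 22, 20]

[26, 27, 22, 22, 20]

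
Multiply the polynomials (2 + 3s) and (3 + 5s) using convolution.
Ascending coefficients: a = [2, 3], b = [3, 5]. c[0] = 2×3 = 6; c[1] = 2×5 + 3×3 = 19; c[2] = 3×5 = 15. Result coefficients: [6, 19, 15] → 6 + 19s + 15s^2

6 + 19s + 15s^2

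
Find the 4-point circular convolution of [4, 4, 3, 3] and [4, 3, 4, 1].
Use y[k] = Σ_j u[j]·v[(k-j) mod 4]. y[0] = 4×4 + 4×1 + 3×4 + 3×3 = 41; y[1] = 4×3 + 4×4 + 3×1 + 3×4 = 43; y[2] = 4×4 + 4×3 + 3×4 + 3×1 = 43; y[3] = 4×1 + 4×4 + 3×3 + 3×4 = 41. Result: [41, 43, 43, 41]

[41, 43, 43, 41]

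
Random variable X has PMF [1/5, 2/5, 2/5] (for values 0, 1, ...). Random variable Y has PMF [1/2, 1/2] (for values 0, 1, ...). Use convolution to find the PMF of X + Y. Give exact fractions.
P(X+Y=k) = Σ_i P(X=i)·P(Y=k-i) — a convolution of [1/5, 2/5, 2/5] and [1/2, 1/2]. P(X+Y=0) = (1/5)×(1/2) = 1/10; P(X+Y=1) = (1/5)×(1/2) + (2/5)×(1/2) = 1/10 + 1/5 = 3/10; P(X+Y=2) = (2/5)×(1/2) + (2/5)×(1/2) = 1/5 + 1/5 = 2/5; P(X+Y=3) = (2/5)×(1/2) = 1/5. PMF: [1/10, 3/10, 2/5, 1/5] (sums to 1 ✓)

[1/10, 3/10, 2/5, 1/5]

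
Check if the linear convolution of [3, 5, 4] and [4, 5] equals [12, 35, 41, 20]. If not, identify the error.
Recompute linear convolution of [3, 5, 4] and [4, 5]: y[0] = 3×4 = 12; y[1] = 3×5 + 5×4 = 35; y[2] = 5×5 + 4×4 = 41; y[3] = 4×5 = 20 → [12, 35, 41, 20]. Given [12, 35, 41, 20] matches, so answer: Yes

Yes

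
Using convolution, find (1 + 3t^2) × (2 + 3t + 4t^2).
Ascending coefficients: a = [1, 0, 3], b = [2, 3, 4]. c[0] = 1×2 = 2; c[1] = 1×3 + 0×2 = 3; c[2] = 1×4 + 0×3 + 3×2 = 10; c[3] = 0×4 + 3×3 = 9; c[4] = 3×4 = 12. Result coefficients: [2, 3, 10, 9, 12] → 2 + 3t + 10t^2 + 9t^3 + 12t^4

2 + 3t + 10t^2 + 9t^3 + 12t^4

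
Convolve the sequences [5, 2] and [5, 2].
y[0] = 5×5 = 25; y[1] = 5×2 + 2×5 = 20; y[2] = 2×2 = 4

[25, 20, 4]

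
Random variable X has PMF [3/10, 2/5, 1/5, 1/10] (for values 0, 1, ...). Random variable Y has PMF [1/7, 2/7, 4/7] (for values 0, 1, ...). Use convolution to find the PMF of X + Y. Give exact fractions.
P(X+Y=k) = Σ_i P(X=i)·P(Y=k-i) — a convolution of [3/10, 2/5, 1/5, 1/10] and [1/7, 2/7, 4/7]. P(X+Y=0) = (3/10)×(1/7) = 3/70; P(X+Y=1) = (3/10)×(2/7) + (2/5)×(1/7) = 3/35 + 2/35 = 1/7; P(X+Y=2) = (3/10)×(4/7) + (2/5)×(2/7) + (1/5)×(1/7) = 6/35 + 4/35 + 1/35 = 11/35; P(X+Y=3) = (2/5)×(4/7) + (1/5)×(2/7) + (1/10)×(1/7) = 8/35 + 2/35 + 1/70 = 3/10; P(X+Y=4) = (1/5)×(4/7) + (1/10)×(2/7) = 4/35 + 1/35 = 1/7; P(X+Y=5) = (1/10)×(4/7) = 2/35. PMF: [3/70, 1/7, 11/35, 3/10, 1/7, 2/35] (sums to 1 ✓)

[3/70, 1/7, 11/35, 3/10, 1/7, 2/35]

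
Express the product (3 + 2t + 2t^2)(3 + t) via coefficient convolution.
Ascending coefficients: a = [3, 2, 2], b = [3, 1]. c[0] = 3×3 = 9; c[1] = 3×1 + 2×3 = 9; c[2] = 2×1 + 2×3 = 8; c[3] = 2×1 = 2. Result coefficients: [9, 9, 8, 2] → 9 + 9t + 8t^2 + 2t^3

9 + 9t + 8t^2 + 2t^3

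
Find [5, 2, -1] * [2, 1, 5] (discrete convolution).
y[0] = 5×2 = 10; y[1] = 5×1 + 2×2 = 9; y[2] = 5×5 + 2×1 + -1×2 = 25; y[3] = 2×5 + -1×1 = 9; y[4] = -1×5 = -5

[10, 9, 25, 9, -5]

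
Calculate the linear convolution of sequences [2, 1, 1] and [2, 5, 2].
y[0] = 2×2 = 4; y[1] = 2×5 + 1×2 = 12; y[2] = 2×2 + 1×5 + 1×2 = 11; y[3] = 1×2 + 1×5 = 7; y[4] = 1×2 = 2

[4, 12, 11, 7, 2]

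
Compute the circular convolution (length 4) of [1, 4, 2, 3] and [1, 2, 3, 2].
Use y[k] = Σ_j a[j]·b[(k-j) mod 4]. y[0] = 1×1 + 4×2 + 2×3 + 3×2 = 21; y[1] = 1×2 + 4×1 + 2×2 + 3×3 = 19; y[2] = 1×3 + 4×2 + 2×1 + 3×2 = 19; y[3] = 1×2 + 4×3 + 2×2 + 3×1 = 21. Result: [21, 19, 19, 21]

[21, 19, 19, 21]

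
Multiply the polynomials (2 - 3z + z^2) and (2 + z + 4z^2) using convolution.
Ascending coefficients: a = [2, -3, 1], b = [2, 1, 4]. c[0] = 2×2 = 4; c[1] = 2×1 + -3×2 = -4; c[2] = 2×4 + -3×1 + 1×2 = 7; c[3] = -3×4 + 1×1 = -11; c[4] = 1×4 = 4. Result coefficients: [4, -4, 7, -11, 4] → 4 - 4z + 7z^2 - 11z^3 + 4z^4

4 - 4z + 7z^2 - 11z^3 + 4z^4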